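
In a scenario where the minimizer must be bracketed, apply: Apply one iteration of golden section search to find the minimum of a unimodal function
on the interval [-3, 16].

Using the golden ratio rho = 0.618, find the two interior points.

Golden section search on [-3, 16].
Golden ratio rho = 0.618 (approx).
Interior points:
  x_1 = -3 + (1-0.618)*19 = 4.2580
  x_2 = -3 + 0.618*19 = 8.7420
Compare f(x_1) and f(x_2) to determine which subinterval to keep.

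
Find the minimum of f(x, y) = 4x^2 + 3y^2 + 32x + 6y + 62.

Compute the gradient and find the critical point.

f(x,y) = 4x^2 + 3y^2 + 32x + 6y + 62
df/dx = 8x + (32) = 0  =>  x = -4
df/dy = 6y + (6) = 0  =>  y = -1
f(-4, -1) = 4*(-4)^2 + 3*(-1)^2 + 32*(-4) + 6*(-1) + 62 = -5
Hessian is diagonal with entries 8, 6 > 0, so this is a minimum.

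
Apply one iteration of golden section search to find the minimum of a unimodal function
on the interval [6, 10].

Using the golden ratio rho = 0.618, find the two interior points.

Golden section search on [6, 10].
Golden ratio rho = 0.618 (approx).
Interior points:
  x_1 = 6 + (1-0.618)*4 = 7.5280
  x_2 = 6 + 0.618*4 = 8.4720
Compare f(x_1) and f(x_2) to determine which subinterval to keep.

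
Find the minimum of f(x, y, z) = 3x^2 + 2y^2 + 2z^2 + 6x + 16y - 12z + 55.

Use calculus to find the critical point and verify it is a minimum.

f(x,y,z) = 3x^2 + 2y^2 + 2z^2 + 6x + 16y - 12z + 55
df/dx = 6x + (6) = 0 => x = -1
df/dy = 4y + (16) = 0 => y = -4
df/dz = 4z + (-12) = 0 => z = 3
f(-1,-4,3) = 3*(-1)^2 + 2*(-4)^2 + 2*(3)^2 + 6*(-1) + 16*(-4) + -12*(3) + 55 = 2
Hessian is diagonal with entries 6, 4, 4 > 0, confirmed minimum.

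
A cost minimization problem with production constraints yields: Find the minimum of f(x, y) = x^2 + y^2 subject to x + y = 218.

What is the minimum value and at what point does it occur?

Substitute y = 218 - x into f(x,y) = x^2 + y^2:
g(x) = x^2 + (218 - x)^2 = 2x^2 - 436x + 47524
g'(x) = 4x - 436 = 0  =>  x = 109
y = 218 - 109 = 109
Minimum value = 109^2 + 109^2 = 23762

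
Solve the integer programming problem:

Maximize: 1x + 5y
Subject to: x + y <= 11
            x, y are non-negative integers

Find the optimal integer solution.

Objective: 1x + 5y, constraint: x + y <= 11
Coefficient of y is 5 > coefficient of x is 1, so allocate the entire budget to y.
Optimal: x = 0, y = 11, value = 55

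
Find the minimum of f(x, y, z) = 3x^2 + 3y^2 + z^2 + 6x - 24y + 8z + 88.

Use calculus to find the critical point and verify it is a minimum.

f(x,y,z) = 3x^2 + 3y^2 + z^2 + 6x - 24y + 8z + 88
df/dx = 6x + (6) = 0 => x = -1
df/dy = 6y + (-24) = 0 => y = 4
df/dz = 2z + (8) = 0 => z = -4
f(-1,4,-4) = 3*(-1)^2 + 3*(4)^2 + 1*(-4)^2 + 6*(-1) + -24*(4) + 8*(-4) + 88 = 21
Hessian is diagonal with entries 6, 6, 2 > 0, confirmed minimum.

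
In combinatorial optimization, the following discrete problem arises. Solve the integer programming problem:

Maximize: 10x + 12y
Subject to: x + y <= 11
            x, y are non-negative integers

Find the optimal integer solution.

Objective: 10x + 12y, constraint: x + y <= 11
Coefficient of y is 12 > coefficient of x is 10, so allocate the entire budget to y.
Optimal: x = 0, y = 11, value = 132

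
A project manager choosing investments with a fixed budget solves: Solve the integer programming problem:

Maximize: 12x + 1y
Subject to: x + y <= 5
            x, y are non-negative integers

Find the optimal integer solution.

Objective: 12x + 1y, constraint: x + y <= 5
Coefficient of x is 12 >= coefficient of y is 1, so allocate the entire budget to x.
Optimal: x = 5, y = 0, value = 60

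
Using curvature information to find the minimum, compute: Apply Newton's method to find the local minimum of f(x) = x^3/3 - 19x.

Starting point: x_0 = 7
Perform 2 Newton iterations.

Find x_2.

f(x) = x^3/3 - 19x
f'(x) = x^2 - 19, f''(x) = 2x
Newton update: x_{n+1} = x_n - (x_n^2 - 19)/(2*x_n)
Step 1: x_0 = 7, f'=30, f''=14, x_1 = 34/7
Step 2: x_1 = 34/7, f'=225/49, f''=68/7, x_2 = 2087/476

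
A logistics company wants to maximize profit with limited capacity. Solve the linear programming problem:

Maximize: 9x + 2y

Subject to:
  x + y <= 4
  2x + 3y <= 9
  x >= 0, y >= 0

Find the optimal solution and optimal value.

Feasible vertices: (0, 0), (0, 3), (3, 1), (4, 0)
Objective 9x + 2y at each:
  (0, 0): 0
  (0, 3): 6
  (3, 1): 29
  (4, 0): 36
Maximum is 36 at (4, 0).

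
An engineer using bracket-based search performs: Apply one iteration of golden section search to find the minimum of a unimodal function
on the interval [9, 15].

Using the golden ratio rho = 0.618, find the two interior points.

Golden section search on [9, 15].
Golden ratio rho = 0.618 (approx).
Interior points:
  x_1 = 9 + (1-0.618)*6 = 11.2920
  x_2 = 9 + 0.618*6 = 12.7080
Compare f(x_1) and f(x_2) to determine which subinterval to keep.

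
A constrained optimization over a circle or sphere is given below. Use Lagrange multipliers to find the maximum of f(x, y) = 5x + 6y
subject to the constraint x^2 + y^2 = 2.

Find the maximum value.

Set up Lagrange conditions: grad f = lambda * grad g
  5 = 2*lambda*x
  6 = 2*lambda*y
From these: x/y = 5/6, so x = 5t, y = 6t for some t.
Substitute into constraint: (5t)^2 + (6t)^2 = 2
  t^2 * 61 = 2
  t = sqrt(2/61)
Maximum = 5*x + 6*y = (5^2 + 6^2)*t = 61 * sqrt(2/61) = sqrt(122)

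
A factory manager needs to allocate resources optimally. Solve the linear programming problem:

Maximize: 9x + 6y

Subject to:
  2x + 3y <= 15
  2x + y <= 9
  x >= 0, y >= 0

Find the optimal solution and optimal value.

Feasible vertices: (0, 0), (0, 5), (3, 3), (9/2, 0)
Objective 9x + 6y at each:
  (0, 0): 0
  (0, 5): 30
  (3, 3): 45
  (9/2, 0): 81/2
Maximum is 45 at (3, 3).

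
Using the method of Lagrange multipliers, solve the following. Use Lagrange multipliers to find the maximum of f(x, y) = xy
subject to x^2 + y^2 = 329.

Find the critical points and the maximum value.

Lagrange conditions: y = 2*lambda*x and x = 2*lambda*y
If x = 0 then y = 0, violating the constraint, so x, y != 0.
Dividing: y/x = x/y => x^2 = y^2 => y = x or y = -x
Constraint: 2x^2 = 329 => x^2 = 329/2 => x = +/-sqrt(329/2)
Critical points: (sqrt(329/2), sqrt(329/2)), (-sqrt(329/2), -sqrt(329/2)), (sqrt(329/2), -sqrt(329/2)), (-sqrt(329/2), sqrt(329/2))
  y = x:  xy = x^2 = 329/2  at (sqrt(329/2), sqrt(329/2)) and (-sqrt(329/2), -sqrt(329/2))
  y = -x: xy = -x^2 = -329/2 at (sqrt(329/2), -sqrt(329/2)) and (-sqrt(329/2), sqrt(329/2))
Maximum xy = 329/2 at (sqrt(329/2), sqrt(329/2)) and (-sqrt(329/2), -sqrt(329/2))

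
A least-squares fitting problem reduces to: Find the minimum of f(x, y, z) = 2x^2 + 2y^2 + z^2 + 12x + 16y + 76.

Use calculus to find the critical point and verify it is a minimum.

f(x,y,z) = 2x^2 + 2y^2 + z^2 + 12x + 16y + 76
df/dx = 4x + (12) = 0 => x = -3
df/dy = 4y + (16) = 0 => y = -4
df/dz = 2z + (0) = 0 => z = 0
f(-3,-4,0) = 2*(-3)^2 + 2*(-4)^2 + 1*(0)^2 + 12*(-3) + 16*(-4) + 76 = 26
Hessian is diagonal with entries 4, 4, 2 > 0, confirmed minimum.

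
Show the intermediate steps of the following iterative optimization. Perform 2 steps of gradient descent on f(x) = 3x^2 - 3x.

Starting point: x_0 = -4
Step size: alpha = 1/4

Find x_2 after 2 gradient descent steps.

f(x) = 3x^2 - 3x, f'(x) = 6x + (-3)
Step 1: f'(-4) = -27, x_1 = -4 - 1/4 * -27 = 11/4
Step 2: f'(11/4) = 27/2, x_2 = 11/4 - 1/4 * 27/2 = -5/8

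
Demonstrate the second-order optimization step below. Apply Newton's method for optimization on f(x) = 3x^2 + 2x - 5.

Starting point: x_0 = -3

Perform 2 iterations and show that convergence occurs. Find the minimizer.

f(x) = 3x^2 + 2x - 5, f'(x) = 6x + (2), f''(x) = 6
Step 1: f'(-3) = -16, x_1 = -3 - -16/6 = -1/3
Step 2: f'(-1/3) = 0, x_2 = -1/3 (converged)
Newton's method converges in 1 step for quadratics.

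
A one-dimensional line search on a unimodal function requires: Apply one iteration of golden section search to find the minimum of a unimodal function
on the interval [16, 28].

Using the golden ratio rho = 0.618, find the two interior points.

Golden section search on [16, 28].
Golden ratio rho = 0.618 (approx).
Interior points:
  x_1 = 16 + (1-0.618)*12 = 20.5840
  x_2 = 16 + 0.618*12 = 23.4160
Compare f(x_1) and f(x_2) to determine which subinterval to keep.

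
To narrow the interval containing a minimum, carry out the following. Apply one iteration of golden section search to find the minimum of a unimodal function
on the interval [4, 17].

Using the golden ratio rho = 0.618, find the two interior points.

Golden section search on [4, 17].
Golden ratio rho = 0.618 (approx).
Interior points:
  x_1 = 4 + (1-0.618)*13 = 8.9660
  x_2 = 4 + 0.618*13 = 12.0340
Compare f(x_1) and f(x_2) to determine which subinterval to keep.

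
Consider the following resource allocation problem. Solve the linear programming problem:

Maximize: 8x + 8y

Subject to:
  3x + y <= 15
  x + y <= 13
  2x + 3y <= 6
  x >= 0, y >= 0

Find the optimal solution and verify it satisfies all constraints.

Feasible vertices: (0, 0), (0, 2), (3, 0)
Objective 8x + 8y at each vertex:
  (0, 0): 0
  (0, 2): 16
  (3, 0): 24
Maximum is 24 at (3, 0).
Verify constraints at (x, y) = (3, 0):
  3*3 + 1*0 = 9 <= 15
  1*3 + 1*0 = 3 <= 13
  2*3 + 3*0 = 6 <= 6 (active)
  x = 3 >= 0, y = 0 >= 0. All constraints satisfied.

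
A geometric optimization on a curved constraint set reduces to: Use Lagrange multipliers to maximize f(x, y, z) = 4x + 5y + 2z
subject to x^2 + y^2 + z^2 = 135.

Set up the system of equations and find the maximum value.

Lagrange conditions: 4 = 2*lambda*x, 5 = 2*lambda*y, 2 = 2*lambda*z
So x:4 = y:5 = z:2, i.e. x = 4t, y = 5t, z = 2t
Constraint: t^2*(4^2 + 5^2 + 2^2) = 135
  t^2 * 45 = 135  =>  t = sqrt(3)
Maximum = 4*4t + 5*5t + 2*2t = 45*sqrt(3) = sqrt(6075)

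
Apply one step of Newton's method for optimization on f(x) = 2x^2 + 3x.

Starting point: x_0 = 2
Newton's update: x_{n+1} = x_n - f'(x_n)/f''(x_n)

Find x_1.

f(x) = 2x^2 + 3x
f'(x) = 4x + (3), f''(x) = 4
Newton step: x_1 = x_0 - f'(x_0)/f''(x_0)
f'(2) = 11
x_1 = 2 - 11/4 = -3/4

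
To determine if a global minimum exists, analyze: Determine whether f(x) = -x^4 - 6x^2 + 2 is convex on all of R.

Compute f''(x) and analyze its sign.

f(x) = -x^4 - 6x^2 + 2
f'(x) = -4x^3 + -12x
f''(x) = -12x^2 + -12
f''(x) = -12x^2 + -12 <= -12 < 0 for all x
Therefore, f is concave on R.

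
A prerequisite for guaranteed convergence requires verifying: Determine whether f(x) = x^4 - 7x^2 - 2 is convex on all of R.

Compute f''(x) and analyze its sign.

f(x) = x^4 - 7x^2 - 2
f'(x) = 4x^3 + -14x
f''(x) = 12x^2 + -14
f''(0) = -14 < 0, so not convex near x = 0
Therefore, f is not globally convex on R.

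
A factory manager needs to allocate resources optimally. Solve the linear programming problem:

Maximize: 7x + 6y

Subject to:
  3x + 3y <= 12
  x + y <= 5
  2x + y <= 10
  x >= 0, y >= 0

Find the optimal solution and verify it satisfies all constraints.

Feasible vertices: (0, 0), (0, 4), (4, 0)
Objective 7x + 6y at each vertex:
  (0, 0): 0
  (0, 4): 24
  (4, 0): 28
Maximum is 28 at (4, 0).
Verify constraints at (x, y) = (4, 0):
  3*4 + 3*0 = 12 <= 12 (active)
  1*4 + 1*0 = 4 <= 5
  2*4 + 1*0 = 8 <= 10
  x = 4 >= 0, y = 0 >= 0. All constraints satisfied.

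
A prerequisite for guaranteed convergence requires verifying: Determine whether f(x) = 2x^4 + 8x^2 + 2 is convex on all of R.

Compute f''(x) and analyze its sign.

f(x) = 2x^4 + 8x^2 + 2
f'(x) = 8x^3 + 16x
f''(x) = 24x^2 + 16
f''(x) = 24x^2 + 16 >= 16 > 0 for all x
Therefore, f is convex on R.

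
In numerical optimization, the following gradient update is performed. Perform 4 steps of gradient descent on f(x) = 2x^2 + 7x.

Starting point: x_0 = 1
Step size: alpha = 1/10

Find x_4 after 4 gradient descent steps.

f(x) = 2x^2 + 7x, f'(x) = 4x + (7)
Step 1: f'(1) = 11, x_1 = 1 - 1/10 * 11 = -1/10
Step 2: f'(-1/10) = 33/5, x_2 = -1/10 - 1/10 * 33/5 = -19/25
Step 3: f'(-19/25) = 99/25, x_3 = -19/25 - 1/10 * 99/25 = -289/250
Step 4: f'(-289/250) = 297/125, x_4 = -289/250 - 1/10 * 297/125 = -871/625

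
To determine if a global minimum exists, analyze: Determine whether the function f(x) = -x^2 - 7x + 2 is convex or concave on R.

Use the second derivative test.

f(x) = -x^2 - 7x + 2
f'(x) = -2x - 7
f''(x) = -2
Since f''(x) = -2 < 0 for all x, f is concave on R.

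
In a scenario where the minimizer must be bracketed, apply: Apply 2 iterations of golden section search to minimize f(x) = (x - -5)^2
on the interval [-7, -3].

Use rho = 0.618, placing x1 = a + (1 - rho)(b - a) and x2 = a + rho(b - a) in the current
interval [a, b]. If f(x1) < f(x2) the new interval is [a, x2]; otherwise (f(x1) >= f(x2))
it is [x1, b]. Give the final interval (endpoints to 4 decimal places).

Golden section search for min of f(x) = (x - -5)^2 on [-7, -3].
Each step: x1 = a + (1 - rho)(b - a), x2 = a + rho(b - a); if f(x1) < f(x2) keep [a, x2], otherwise keep [x1, b].
Step 1: [-7.0000, -3.0000], x1=-5.4720 (f=0.2228), x2=-4.5280 (f=0.2228); f(x1) = f(x2) (tie, not '<') => keep [-5.4720, -3.0000]
Step 2: [-5.4720, -3.0000], x1=-4.5277 (f=0.2231), x2=-3.9443 (f=1.1145); f(x1) < f(x2) => keep [-5.4720, -3.9443]
Final interval: [-5.4720, -3.9443]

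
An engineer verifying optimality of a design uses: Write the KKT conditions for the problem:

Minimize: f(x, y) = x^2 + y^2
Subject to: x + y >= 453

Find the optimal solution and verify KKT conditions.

KKT conditions for min x^2 + y^2 s.t. x + y >= 453:
Stationarity: 2x = mu, 2y = mu
So x = y = mu/2.
Complementary slackness: mu*(x + y - 453) = 0
Primal feasibility: x + y >= 453; dual feasibility: mu >= 0
If mu = 0 then x = y = 0, but 0 + 0 < 453 is infeasible, so the constraint is active.
Constraint active: x + y = 2*(mu/2) = 453 => mu = 453
x = y = 453/2, f = 205209/2
Verify: stationarity 2*(453/2) = 453 = mu; primal 453/2 + 453/2 = 453 >= 453; dual mu = 453 >= 0; complementary slackness 453*(453 - 453) = 0. All KKT conditions hold.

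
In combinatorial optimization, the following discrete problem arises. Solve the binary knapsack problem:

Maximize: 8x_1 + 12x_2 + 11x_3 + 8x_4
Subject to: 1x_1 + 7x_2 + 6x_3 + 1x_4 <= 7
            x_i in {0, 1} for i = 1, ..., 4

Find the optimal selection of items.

Items: item 1 (v=8, w=1), item 2 (v=12, w=7), item 3 (v=11, w=6), item 4 (v=8, w=1)
Capacity: 7
Checking all 16 subsets (w = total weight, v = total value):
  {}: w = 0, v = 0
  {1}: w = 1, v = 8
  {2}: w = 7, v = 12
  {3}: w = 6, v = 11
  {4}: w = 1, v = 8
  {1, 2}: w = 8 > 7, infeasible
  {1, 3}: w = 7, v = 19
  {1, 4}: w = 2, v = 16
  {2, 3}: w = 13 > 7, infeasible
  {2, 4}: w = 8 > 7, infeasible
  {3, 4}: w = 7, v = 19
  {1, 2, 3}: w = 14 > 7, infeasible
  {1, 2, 4}: w = 9 > 7, infeasible
  {1, 3, 4}: w = 8 > 7, infeasible
  {2, 3, 4}: w = 14 > 7, infeasible
  {1, 2, 3, 4}: w = 15 > 7, infeasible
Best feasible subset: items [1, 3]
(The same value 19 is also attained by {3, 4}.)
Total weight: 7 <= 7, total value: 19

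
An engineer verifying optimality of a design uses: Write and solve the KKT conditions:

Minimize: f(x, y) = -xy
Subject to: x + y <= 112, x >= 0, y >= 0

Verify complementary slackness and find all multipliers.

Problem: min -xy s.t. x + y <= 112 (multiplier lambda), x >= 0 (mu_x), y >= 0 (mu_y)
KKT stationarity: -y + lambda - mu_x = 0, -x + lambda - mu_y = 0, with lambda, mu_x, mu_y >= 0
Complementary slackness: lambda*(x + y - 112) = 0, mu_x*x = 0, mu_y*y = 0
If lambda = 0: y = -mu_x <= 0 and x = -mu_y <= 0 force x = y = 0 with f = 0; but x = y = 56 is feasible with f = -3136 < 0, so this is not the minimum. Hence lambda > 0 and x + y = 112.
Try x > 0, y > 0 (so mu_x = mu_y = 0): y = lambda, x = lambda => x = y = lambda
x + y = 112 => 2*lambda = 112 => lambda = 56
x* = y* = 56 > 0, consistent with mu_x = mu_y = 0.
(Any feasible point with x = 0 or y = 0 has f = 0 > -3136, so the minimum is not on those boundaries.)
min(-xy) = -3136 (i.e. max xy = 3136)
Multipliers: lambda = 56, mu_x = 0, mu_y = 0
Complementary slackness: lambda*(x + y - 112) = 56*(56 + 56 - 112) = 0, mu_x*x = 0*56 = 0, mu_y*y = 0*56 = 0. Satisfied.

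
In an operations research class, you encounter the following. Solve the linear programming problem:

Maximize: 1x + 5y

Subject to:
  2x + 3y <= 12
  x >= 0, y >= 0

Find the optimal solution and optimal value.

The feasible region has vertices at [(0, 0), (6, 0), (0, 4)].
Checking objective 1x + 5y at each vertex:
  (0, 0): 1*0 + 5*0 = 0
  (6, 0): 1*6 + 5*0 = 6
  (0, 4): 1*0 + 5*4 = 20
Maximum is 20 at (0, 4).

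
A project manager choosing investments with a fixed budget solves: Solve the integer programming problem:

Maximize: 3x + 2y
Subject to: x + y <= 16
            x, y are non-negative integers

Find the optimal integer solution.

Objective: 3x + 2y, constraint: x + y <= 16
Coefficient of x is 3 >= coefficient of y is 2, so allocate the entire budget to x.
Optimal: x = 16, y = 0, value = 48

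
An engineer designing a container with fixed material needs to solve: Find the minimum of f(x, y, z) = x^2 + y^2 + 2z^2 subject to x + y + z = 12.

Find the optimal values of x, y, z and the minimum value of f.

Using Lagrange multipliers on f = x^2 + y^2 + 2z^2 with constraint x + y + z = 12:
Conditions: 2*1*x = lambda, 2*1*y = lambda, 2*2*z = lambda
So x = lambda/2, y = lambda/2, z = lambda/4
Substituting into constraint: lambda * (5/4) = 12
lambda = 48/5
x = 24/5, y = 24/5, z = 12/5
Minimum value = 288/5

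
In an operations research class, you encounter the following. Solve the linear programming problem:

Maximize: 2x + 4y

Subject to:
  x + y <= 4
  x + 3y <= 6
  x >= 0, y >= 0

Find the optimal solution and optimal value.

Feasible vertices: (0, 0), (0, 2), (3, 1), (4, 0)
Objective 2x + 4y at each:
  (0, 0): 0
  (0, 2): 8
  (3, 1): 10
  (4, 0): 8
Maximum is 10 at (3, 1).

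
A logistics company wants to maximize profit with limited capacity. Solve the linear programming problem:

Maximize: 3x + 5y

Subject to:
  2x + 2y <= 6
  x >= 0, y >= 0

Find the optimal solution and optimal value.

The feasible region has vertices at [(0, 0), (3, 0), (0, 3)].
Checking objective 3x + 5y at each vertex:
  (0, 0): 3*0 + 5*0 = 0
  (3, 0): 3*3 + 5*0 = 9
  (0, 3): 3*0 + 5*3 = 15
Maximum is 15 at (0, 3).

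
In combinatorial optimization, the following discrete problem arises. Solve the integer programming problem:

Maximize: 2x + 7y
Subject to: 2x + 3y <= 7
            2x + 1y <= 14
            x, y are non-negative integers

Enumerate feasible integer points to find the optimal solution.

Constraint 1: 2x + 3y <= 7
Constraint 2: 2x + 1y <= 14
Feasible x range (need y >= 0): 0 <= x <= min(7/2, 14/2) => x in {0, ..., 3}.
Enumerate feasible integer points row by row (the coefficient of y is 7 > 0, so for each x the largest feasible y gives the best value):
  x = 0: y <= min((7 - 2*0)/3, (14 - 2*0)/1) => y in {0, ..., 2}; best 2*0 + 7*2 = 14
  x = 1: y <= min((7 - 2*1)/3, (14 - 2*1)/1) => y in {0, ..., 1}; best 2*1 + 7*1 = 9
  x = 2: y <= min((7 - 2*2)/3, (14 - 2*2)/1) => y in {0, ..., 1}; best 2*2 + 7*1 = 11
  x = 3: y <= min((7 - 2*3)/3, (14 - 2*3)/1) => y in {0}; best 2*3 + 7*0 = 6
The maximum 2x + 7y = 14 is achieved at x = 0, y = 2.
Check: 2*0 + 3*2 = 6 <= 7 and 2*0 + 1*2 = 2 <= 14.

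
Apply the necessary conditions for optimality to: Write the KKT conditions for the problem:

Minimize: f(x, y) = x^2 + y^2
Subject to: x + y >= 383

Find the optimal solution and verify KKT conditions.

KKT conditions for min x^2 + y^2 s.t. x + y >= 383:
Stationarity: 2x = mu, 2y = mu
So x = y = mu/2.
Complementary slackness: mu*(x + y - 383) = 0
Primal feasibility: x + y >= 383; dual feasibility: mu >= 0
If mu = 0 then x = y = 0, but 0 + 0 < 383 is infeasible, so the constraint is active.
Constraint active: x + y = 2*(mu/2) = 383 => mu = 383
x = y = 383/2, f = 146689/2
Verify: stationarity 2*(383/2) = 383 = mu; primal 383/2 + 383/2 = 383 >= 383; dual mu = 383 >= 0; complementary slackness 383*(383 - 383) = 0. All KKT conditions hold.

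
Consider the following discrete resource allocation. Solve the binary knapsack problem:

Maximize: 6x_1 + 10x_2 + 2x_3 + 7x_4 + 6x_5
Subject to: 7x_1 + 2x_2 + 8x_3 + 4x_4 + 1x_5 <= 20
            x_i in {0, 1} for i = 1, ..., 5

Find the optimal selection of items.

Items: item 1 (v=6, w=7), item 2 (v=10, w=2), item 3 (v=2, w=8), item 4 (v=7, w=4), item 5 (v=6, w=1)
Capacity: 20
Checking all 32 subsets (w = total weight, v = total value):
  {}: w = 0, v = 0
  {1}: w = 7, v = 6
  {2}: w = 2, v = 10
  {3}: w = 8, v = 2
  {4}: w = 4, v = 7
  {5}: w = 1, v = 6
  {1, 2}: w = 9, v = 16
  {1, 3}: w = 15, v = 8
  {1, 4}: w = 11, v = 13
  {1, 5}: w = 8, v = 12
  {2, 3}: w = 10, v = 12
  {2, 4}: w = 6, v = 17
  {2, 5}: w = 3, v = 16
  {3, 4}: w = 12, v = 9
  {3, 5}: w = 9, v = 8
  {4, 5}: w = 5, v = 13
  {1, 2, 3}: w = 17, v = 18
  {1, 2, 4}: w = 13, v = 23
  {1, 2, 5}: w = 10, v = 22
  {1, 3, 4}: w = 19, v = 15
  {1, 3, 5}: w = 16, v = 14
  {1, 4, 5}: w = 12, v = 19
  {2, 3, 4}: w = 14, v = 19
  {2, 3, 5}: w = 11, v = 18
  {2, 4, 5}: w = 7, v = 23
  {3, 4, 5}: w = 13, v = 15
  {1, 2, 3, 4}: w = 21 > 20, infeasible
  {1, 2, 3, 5}: w = 18, v = 24
  {1, 2, 4, 5}: w = 14, v = 29
  {1, 3, 4, 5}: w = 20, v = 21
  {2, 3, 4, 5}: w = 15, v = 25
  {1, 2, 3, 4, 5}: w = 22 > 20, infeasible
Best feasible subset: items [1, 2, 4, 5]
Total weight: 14 <= 20, total value: 29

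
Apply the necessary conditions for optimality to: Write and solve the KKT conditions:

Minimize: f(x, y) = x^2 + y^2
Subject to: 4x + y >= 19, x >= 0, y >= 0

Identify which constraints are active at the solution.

KKT conditions for min x^2 + y^2 s.t. 4x + 1y >= 19, x >= 0, y >= 0:
Stationarity: 2x = mu*4 + mu_x, 2y = mu*1 + mu_y, with mu, mu_x, mu_y >= 0
Complementary slackness: mu*(4x + y - 19) = 0, mu_x*x = 0, mu_y*y = 0
(0, 0) is infeasible (4*0 + 1*0 < 19), so if mu = 0 stationarity would force x = mu_x/2 >= 0, y = mu_y/2 >= 0 with mu_x*x = mu_y*y = 0, i.e. x = y = 0: contradiction. Hence mu > 0 and 4x + y = 19 is active.
Try x > 0, y > 0 (so mu_x = mu_y = 0): x = 4*mu/2, y = 1*mu/2
Substitute: 4*(4*mu/2) + 1*(1*mu/2) = 19
  mu*17/2 = 19 => mu = 38/17
x* = 76/17 > 0, y* = 19/17 > 0, consistent with mu_x = mu_y = 0.
f is convex and the constraints are linear, so this KKT point is the global minimum.
f* = 361/17
Active constraints: 4x + y >= 19 (holds with equality, mu = 38/17 > 0); x >= 0 and y >= 0 are inactive (mu_x = mu_y = 0).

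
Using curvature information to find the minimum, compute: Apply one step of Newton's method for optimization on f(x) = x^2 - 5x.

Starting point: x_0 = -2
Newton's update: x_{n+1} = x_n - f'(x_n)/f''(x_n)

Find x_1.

f(x) = x^2 - 5x
f'(x) = 2x + (-5), f''(x) = 2
Newton step: x_1 = x_0 - f'(x_0)/f''(x_0)
f'(-2) = -9
x_1 = -2 - -9/2 = 5/2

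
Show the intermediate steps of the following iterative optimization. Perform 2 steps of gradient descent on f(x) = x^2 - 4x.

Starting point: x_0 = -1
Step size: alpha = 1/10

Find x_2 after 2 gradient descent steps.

f(x) = x^2 - 4x, f'(x) = 2x + (-4)
Step 1: f'(-1) = -6, x_1 = -1 - 1/10 * -6 = -2/5
Step 2: f'(-2/5) = -24/5, x_2 = -2/5 - 1/10 * -24/5 = 2/25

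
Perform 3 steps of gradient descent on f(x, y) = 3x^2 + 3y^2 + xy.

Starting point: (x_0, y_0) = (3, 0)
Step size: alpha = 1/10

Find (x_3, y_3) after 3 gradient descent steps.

f(x,y) = 3x^2 + 3y^2 + xy
grad_x = 6x + 1y, grad_y = 6y + 1x
Step 1: grad = (18, 3), (6/5, -3/10)
Step 2: grad = (69/10, -3/5), (51/100, -6/25)
Step 3: grad = (141/50, -93/100), (57/250, -147/1000)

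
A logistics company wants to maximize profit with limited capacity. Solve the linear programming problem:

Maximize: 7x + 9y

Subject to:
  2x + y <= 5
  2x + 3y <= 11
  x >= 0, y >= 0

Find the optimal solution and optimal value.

Feasible vertices: (0, 0), (0, 11/3), (1, 3), (5/2, 0)
Objective 7x + 9y at each:
  (0, 0): 0
  (0, 11/3): 33
  (1, 3): 34
  (5/2, 0): 35/2
Maximum is 34 at (1, 3).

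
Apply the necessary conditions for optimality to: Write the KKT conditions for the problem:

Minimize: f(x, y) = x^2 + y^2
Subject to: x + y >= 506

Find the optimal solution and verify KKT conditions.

KKT conditions for min x^2 + y^2 s.t. x + y >= 506:
Stationarity: 2x = mu, 2y = mu
So x = y = mu/2.
Complementary slackness: mu*(x + y - 506) = 0
Primal feasibility: x + y >= 506; dual feasibility: mu >= 0
If mu = 0 then x = y = 0, but 0 + 0 < 506 is infeasible, so the constraint is active.
Constraint active: x + y = 2*(mu/2) = 506 => mu = 506
x = y = 253, f = 128018
Verify: stationarity 2*253 = 506 = mu; primal 253 + 253 = 506 >= 506; dual mu = 506 >= 0; complementary slackness 506*(506 - 506) = 0. All KKT conditions hold.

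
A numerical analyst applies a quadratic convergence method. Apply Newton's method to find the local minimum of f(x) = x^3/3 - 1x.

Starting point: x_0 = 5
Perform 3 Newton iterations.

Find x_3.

f(x) = x^3/3 - 1x
f'(x) = x^2 - 1, f''(x) = 2x
Newton update: x_{n+1} = x_n - (x_n^2 - 1)/(2*x_n)
Step 1: x_0 = 5, f'=24, f''=10, x_1 = 13/5
Step 2: x_1 = 13/5, f'=144/25, f''=26/5, x_2 = 97/65
Step 3: x_2 = 97/65, f'=5184/4225, f''=194/65, x_3 = 6817/6305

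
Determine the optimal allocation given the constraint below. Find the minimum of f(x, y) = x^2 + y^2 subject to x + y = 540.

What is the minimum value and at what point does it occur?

Substitute y = 540 - x into f(x,y) = x^2 + y^2:
g(x) = x^2 + (540 - x)^2 = 2x^2 - 1080x + 291600
g'(x) = 4x - 1080 = 0  =>  x = 270
y = 540 - 270 = 270
Minimum value = 270^2 + 270^2 = 145800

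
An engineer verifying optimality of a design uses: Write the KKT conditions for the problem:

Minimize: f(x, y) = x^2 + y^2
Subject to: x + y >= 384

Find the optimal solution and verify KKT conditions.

KKT conditions for min x^2 + y^2 s.t. x + y >= 384:
Stationarity: 2x = mu, 2y = mu
So x = y = mu/2.
Complementary slackness: mu*(x + y - 384) = 0
Primal feasibility: x + y >= 384; dual feasibility: mu >= 0
If mu = 0 then x = y = 0, but 0 + 0 < 384 is infeasible, so the constraint is active.
Constraint active: x + y = 2*(mu/2) = 384 => mu = 384
x = y = 192, f = 73728
Verify: stationarity 2*192 = 384 = mu; primal 192 + 192 = 384 >= 384; dual mu = 384 >= 0; complementary slackness 384*(384 - 384) = 0. All KKT conditions hold.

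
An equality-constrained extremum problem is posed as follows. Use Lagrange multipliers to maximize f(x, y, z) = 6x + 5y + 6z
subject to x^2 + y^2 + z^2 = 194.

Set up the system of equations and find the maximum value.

Lagrange conditions: 6 = 2*lambda*x, 5 = 2*lambda*y, 6 = 2*lambda*z
So x:6 = y:5 = z:6, i.e. x = 6t, y = 5t, z = 6t
Constraint: t^2*(6^2 + 5^2 + 6^2) = 194
  t^2 * 97 = 194  =>  t = sqrt(2)
Maximum = 6*6t + 5*5t + 6*6t = 97*sqrt(2) = sqrt(18818)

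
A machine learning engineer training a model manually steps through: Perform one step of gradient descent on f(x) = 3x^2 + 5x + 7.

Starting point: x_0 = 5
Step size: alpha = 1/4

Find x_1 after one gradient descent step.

f(x) = 3x^2 + 5x + 7
f'(x) = 6x + 5
f'(5) = 6*5 + (5) = 35
x_1 = x_0 - alpha * f'(x_0) = 5 - 1/4 * 35 = -15/4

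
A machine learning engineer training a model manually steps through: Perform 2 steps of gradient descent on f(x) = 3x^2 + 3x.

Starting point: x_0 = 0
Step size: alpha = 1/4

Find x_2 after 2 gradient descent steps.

f(x) = 3x^2 + 3x, f'(x) = 6x + (3)
Step 1: f'(0) = 3, x_1 = 0 - 1/4 * 3 = -3/4
Step 2: f'(-3/4) = -3/2, x_2 = -3/4 - 1/4 * -3/2 = -3/8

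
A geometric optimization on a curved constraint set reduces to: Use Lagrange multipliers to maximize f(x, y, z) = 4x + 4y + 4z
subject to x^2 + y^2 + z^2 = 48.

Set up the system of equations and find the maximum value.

Lagrange conditions: 4 = 2*lambda*x, 4 = 2*lambda*y, 4 = 2*lambda*z
So x:4 = y:4 = z:4, i.e. x = 4t, y = 4t, z = 4t
Constraint: t^2*(4^2 + 4^2 + 4^2) = 48
  t^2 * 48 = 48  =>  t = sqrt(1)
Maximum = 4*4t + 4*4t + 4*4t = 48*sqrt(1) = 48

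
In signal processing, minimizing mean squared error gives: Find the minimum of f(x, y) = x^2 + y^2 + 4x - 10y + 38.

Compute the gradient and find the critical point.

f(x,y) = x^2 + y^2 + 4x - 10y + 38
df/dx = 2x + (4) = 0  =>  x = -2
df/dy = 2y + (-10) = 0  =>  y = 5
f(-2, 5) = 1*(-2)^2 + 1*(5)^2 + 4*(-2) + -10*(5) + 38 = 9
Hessian is diagonal with entries 2, 2 > 0, so this is a minimum.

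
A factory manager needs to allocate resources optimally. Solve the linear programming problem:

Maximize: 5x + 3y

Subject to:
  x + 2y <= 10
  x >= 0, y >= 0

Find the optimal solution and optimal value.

The feasible region has vertices at [(0, 0), (10, 0), (0, 5)].
Checking objective 5x + 3y at each vertex:
  (0, 0): 5*0 + 3*0 = 0
  (10, 0): 5*10 + 3*0 = 50
  (0, 5): 5*0 + 3*5 = 15
Maximum is 50 at (10, 0).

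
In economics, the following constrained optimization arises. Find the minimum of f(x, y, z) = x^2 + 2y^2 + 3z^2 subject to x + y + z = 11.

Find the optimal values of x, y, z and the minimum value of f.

Using Lagrange multipliers on f = x^2 + 2y^2 + 3z^2 with constraint x + y + z = 11:
Conditions: 2*1*x = lambda, 2*2*y = lambda, 2*3*z = lambda
So x = lambda/2, y = lambda/4, z = lambda/6
Substituting into constraint: lambda * (11/12) = 11
lambda = 12
x = 6, y = 3, z = 2
Minimum value = 66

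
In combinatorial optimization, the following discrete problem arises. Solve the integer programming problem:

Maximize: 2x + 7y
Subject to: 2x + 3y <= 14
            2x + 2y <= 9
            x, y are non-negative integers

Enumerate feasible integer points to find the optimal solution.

Constraint 1: 2x + 3y <= 14
Constraint 2: 2x + 2y <= 9
Feasible x range (need y >= 0): 0 <= x <= min(14/2, 9/2) => x in {0, ..., 4}.
Enumerate feasible integer points row by row (the coefficient of y is 7 > 0, so for each x the largest feasible y gives the best value):
  x = 0: y <= min((14 - 2*0)/3, (9 - 2*0)/2) => y in {0, ..., 4}; best 2*0 + 7*4 = 28
  x = 1: y <= min((14 - 2*1)/3, (9 - 2*1)/2) => y in {0, ..., 3}; best 2*1 + 7*3 = 23
  x = 2: y <= min((14 - 2*2)/3, (9 - 2*2)/2) => y in {0, ..., 2}; best 2*2 + 7*2 = 18
  x = 3: y <= min((14 - 2*3)/3, (9 - 2*3)/2) => y in {0, ..., 1}; best 2*3 + 7*1 = 13
  x = 4: y <= min((14 - 2*4)/3, (9 - 2*4)/2) => y in {0}; best 2*4 + 7*0 = 8
The maximum 2x + 7y = 28 is achieved at x = 0, y = 4.
Check: 2*0 + 3*4 = 12 <= 14 and 2*0 + 2*4 = 8 <= 9.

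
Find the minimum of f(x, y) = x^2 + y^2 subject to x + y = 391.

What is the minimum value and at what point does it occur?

Substitute y = 391 - x into f(x,y) = x^2 + y^2:
g(x) = x^2 + (391 - x)^2 = 2x^2 - 782x + 152881
g'(x) = 4x - 782 = 0  =>  x = 391/2
y = 391 - 391/2 = 391/2
Minimum value = (391/2)^2 + (391/2)^2 = 152881/2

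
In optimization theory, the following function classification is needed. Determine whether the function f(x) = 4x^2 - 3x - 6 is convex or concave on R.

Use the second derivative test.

f(x) = 4x^2 - 3x - 6
f'(x) = 8x - 3
f''(x) = 8
Since f''(x) = 8 > 0 for all x, f is convex on R.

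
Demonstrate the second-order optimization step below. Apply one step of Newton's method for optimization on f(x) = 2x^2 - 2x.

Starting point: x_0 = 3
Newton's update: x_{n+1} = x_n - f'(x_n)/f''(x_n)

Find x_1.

f(x) = 2x^2 - 2x
f'(x) = 4x + (-2), f''(x) = 4
Newton step: x_1 = x_0 - f'(x_0)/f''(x_0)
f'(3) = 10
x_1 = 3 - 10/4 = 1/2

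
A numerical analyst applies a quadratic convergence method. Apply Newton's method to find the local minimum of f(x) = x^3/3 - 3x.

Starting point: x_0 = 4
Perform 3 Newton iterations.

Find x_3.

f(x) = x^3/3 - 3x
f'(x) = x^2 - 3, f''(x) = 2x
Newton update: x_{n+1} = x_n - (x_n^2 - 3)/(2*x_n)
Step 1: x_0 = 4, f'=13, f''=8, x_1 = 19/8
Step 2: x_1 = 19/8, f'=169/64, f''=19/4, x_2 = 553/304
Step 3: x_2 = 553/304, f'=28561/92416, f''=553/152, x_3 = 583057/336224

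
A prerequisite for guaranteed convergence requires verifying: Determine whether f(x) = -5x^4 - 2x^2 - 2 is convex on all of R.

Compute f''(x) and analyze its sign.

f(x) = -5x^4 - 2x^2 - 2
f'(x) = -20x^3 + -4x
f''(x) = -60x^2 + -4
f''(x) = -60x^2 + -4 <= -4 < 0 for all x
Therefore, f is concave on R.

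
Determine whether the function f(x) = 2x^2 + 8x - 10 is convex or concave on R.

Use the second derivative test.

f(x) = 2x^2 + 8x - 10
f'(x) = 4x + 8
f''(x) = 4
Since f''(x) = 4 > 0 for all x, f is convex on R.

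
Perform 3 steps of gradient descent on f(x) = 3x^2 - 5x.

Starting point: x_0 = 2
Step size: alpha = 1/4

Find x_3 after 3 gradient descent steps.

f(x) = 3x^2 - 5x, f'(x) = 6x + (-5)
Step 1: f'(2) = 7, x_1 = 2 - 1/4 * 7 = 1/4
Step 2: f'(1/4) = -7/2, x_2 = 1/4 - 1/4 * -7/2 = 9/8
Step 3: f'(9/8) = 7/4, x_3 = 9/8 - 1/4 * 7/4 = 11/16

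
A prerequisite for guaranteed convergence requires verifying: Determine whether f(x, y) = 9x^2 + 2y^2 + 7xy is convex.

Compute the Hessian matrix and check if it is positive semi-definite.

f(x,y) = 9x^2 + 2y^2 + 7xy
Hessian H = [[18, 7], [7, 4]]
trace(H) = 22, det(H) = 23
Eigenvalues: (22 +/- sqrt(392)) / 2 = 20.9, 1.101
Since both eigenvalues > 0, f is convex.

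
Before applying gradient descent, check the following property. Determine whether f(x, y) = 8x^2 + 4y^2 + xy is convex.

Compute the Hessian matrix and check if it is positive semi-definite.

f(x,y) = 8x^2 + 4y^2 + xy
Hessian H = [[16, 1], [1, 8]]
trace(H) = 24, det(H) = 127
Eigenvalues: (24 +/- sqrt(68)) / 2 = 16.12, 7.877
Since both eigenvalues > 0, f is convex.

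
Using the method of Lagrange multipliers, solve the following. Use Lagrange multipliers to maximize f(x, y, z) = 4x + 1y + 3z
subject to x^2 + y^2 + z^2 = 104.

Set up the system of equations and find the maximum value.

Lagrange conditions: 4 = 2*lambda*x, 1 = 2*lambda*y, 3 = 2*lambda*z
So x:4 = y:1 = z:3, i.e. x = 4t, y = 1t, z = 3t
Constraint: t^2*(4^2 + 1^2 + 3^2) = 104
  t^2 * 26 = 104  =>  t = sqrt(4)
Maximum = 4*4t + 1*1t + 3*3t = 26*sqrt(4) = 52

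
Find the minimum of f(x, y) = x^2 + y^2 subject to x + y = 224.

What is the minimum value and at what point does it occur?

Substitute y = 224 - x into f(x,y) = x^2 + y^2:
g(x) = x^2 + (224 - x)^2 = 2x^2 - 448x + 50176
g'(x) = 4x - 448 = 0  =>  x = 112
y = 224 - 112 = 112
Minimum value = 112^2 + 112^2 = 25088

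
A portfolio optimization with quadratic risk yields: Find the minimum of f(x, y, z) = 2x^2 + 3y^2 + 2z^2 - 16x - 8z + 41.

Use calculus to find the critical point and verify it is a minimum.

f(x,y,z) = 2x^2 + 3y^2 + 2z^2 - 16x - 8z + 41
df/dx = 4x + (-16) = 0 => x = 4
df/dy = 6y + (0) = 0 => y = 0
df/dz = 4z + (-8) = 0 => z = 2
f(4,0,2) = 2*(4)^2 + 3*(0)^2 + 2*(2)^2 + -16*(4) + -8*(2) + 41 = 1
Hessian is diagonal with entries 4, 6, 4 > 0, confirmed minimum.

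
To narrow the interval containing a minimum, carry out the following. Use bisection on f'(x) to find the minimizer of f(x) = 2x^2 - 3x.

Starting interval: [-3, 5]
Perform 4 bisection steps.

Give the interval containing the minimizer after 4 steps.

Finding critical point of f(x) = 2x^2 - 3x using bisection on f'(x) = 4x + -3.
f'(x) = 0 when x = 3/4.
Starting interval: [-3, 5]
Step 1: mid = 1, f'(mid) = 1, new interval = [-3, 1]
Step 2: mid = -1, f'(mid) = -7, new interval = [-1, 1]
Step 3: mid = 0, f'(mid) = -3, new interval = [0, 1]
Step 4: mid = 1/2, f'(mid) = -1, new interval = [1/2, 1]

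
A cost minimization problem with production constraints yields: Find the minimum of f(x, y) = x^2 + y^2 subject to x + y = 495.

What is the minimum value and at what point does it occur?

Substitute y = 495 - x into f(x,y) = x^2 + y^2:
g(x) = x^2 + (495 - x)^2 = 2x^2 - 990x + 245025
g'(x) = 4x - 990 = 0  =>  x = 495/2
y = 495 - 495/2 = 495/2
Minimum value = (495/2)^2 + (495/2)^2 = 245025/2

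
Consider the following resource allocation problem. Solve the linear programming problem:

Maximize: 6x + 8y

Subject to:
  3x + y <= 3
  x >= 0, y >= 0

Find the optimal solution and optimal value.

The feasible region has vertices at [(0, 0), (1, 0), (0, 3)].
Checking objective 6x + 8y at each vertex:
  (0, 0): 6*0 + 8*0 = 0
  (1, 0): 6*1 + 8*0 = 6
  (0, 3): 6*0 + 8*3 = 24
Maximum is 24 at (0, 3).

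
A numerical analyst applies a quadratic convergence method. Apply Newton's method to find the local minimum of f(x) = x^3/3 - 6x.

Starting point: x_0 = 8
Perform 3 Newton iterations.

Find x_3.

f(x) = x^3/3 - 6x
f'(x) = x^2 - 6, f''(x) = 2x
Newton update: x_{n+1} = x_n - (x_n^2 - 6)/(2*x_n)
Step 1: x_0 = 8, f'=58, f''=16, x_1 = 35/8
Step 2: x_1 = 35/8, f'=841/64, f''=35/4, x_2 = 1609/560
Step 3: x_2 = 1609/560, f'=707281/313600, f''=1609/280, x_3 = 4470481/1802080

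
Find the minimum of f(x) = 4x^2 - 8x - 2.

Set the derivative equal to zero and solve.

f(x) = 4x^2 - 8x - 2
f'(x) = 8x + (-8) = 0
x = 8/8 = 1
f(1) = -6
Since f''(x) = 8 > 0, this is a minimum.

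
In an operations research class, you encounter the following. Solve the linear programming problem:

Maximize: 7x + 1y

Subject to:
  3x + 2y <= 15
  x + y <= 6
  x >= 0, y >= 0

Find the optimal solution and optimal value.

Feasible vertices: (0, 0), (0, 6), (3, 3), (5, 0)
Objective 7x + 1y at each:
  (0, 0): 0
  (0, 6): 6
  (3, 3): 24
  (5, 0): 35
Maximum is 35 at (5, 0).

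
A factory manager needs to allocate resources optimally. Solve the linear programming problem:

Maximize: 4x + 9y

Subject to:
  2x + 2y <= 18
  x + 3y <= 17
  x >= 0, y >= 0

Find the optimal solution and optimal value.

Feasible vertices: (0, 0), (0, 17/3), (5, 4), (9, 0)
Objective 4x + 9y at each:
  (0, 0): 0
  (0, 17/3): 51
  (5, 4): 56
  (9, 0): 36
Maximum is 56 at (5, 4).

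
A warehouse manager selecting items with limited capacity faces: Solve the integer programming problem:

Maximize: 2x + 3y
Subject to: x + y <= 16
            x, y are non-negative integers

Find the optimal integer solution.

Objective: 2x + 3y, constraint: x + y <= 16
Coefficient of y is 3 > coefficient of x is 2, so allocate the entire budget to y.
Optimal: x = 0, y = 16, value = 48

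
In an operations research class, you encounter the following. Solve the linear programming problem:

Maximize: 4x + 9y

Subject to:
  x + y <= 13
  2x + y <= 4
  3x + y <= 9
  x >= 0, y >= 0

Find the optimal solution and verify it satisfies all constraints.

Feasible vertices: (0, 0), (0, 4), (2, 0)
Objective 4x + 9y at each vertex:
  (0, 0): 0
  (0, 4): 36
  (2, 0): 8
Maximum is 36 at (0, 4).
Verify constraints at (x, y) = (0, 4):
  1*0 + 1*4 = 4 <= 13
  2*0 + 1*4 = 4 <= 4 (active)
  3*0 + 1*4 = 4 <= 9
  x = 0 >= 0, y = 4 >= 0. All constraints satisfied.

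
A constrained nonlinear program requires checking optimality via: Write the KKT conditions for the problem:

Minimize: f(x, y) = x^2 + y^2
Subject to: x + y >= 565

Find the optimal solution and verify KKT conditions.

KKT conditions for min x^2 + y^2 s.t. x + y >= 565:
Stationarity: 2x = mu, 2y = mu
So x = y = mu/2.
Complementary slackness: mu*(x + y - 565) = 0
Primal feasibility: x + y >= 565; dual feasibility: mu >= 0
If mu = 0 then x = y = 0, but 0 + 0 < 565 is infeasible, so the constraint is active.
Constraint active: x + y = 2*(mu/2) = 565 => mu = 565
x = y = 565/2, f = 319225/2
Verify: stationarity 2*(565/2) = 565 = mu; primal 565/2 + 565/2 = 565 >= 565; dual mu = 565 >= 0; complementary slackness 565*(565 - 565) = 0. All KKT conditions hold.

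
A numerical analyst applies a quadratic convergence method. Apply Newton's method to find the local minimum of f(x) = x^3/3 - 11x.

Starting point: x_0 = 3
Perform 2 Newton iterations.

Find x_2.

f(x) = x^3/3 - 11x
f'(x) = x^2 - 11, f''(x) = 2x
Newton update: x_{n+1} = x_n - (x_n^2 - 11)/(2*x_n)
Step 1: x_0 = 3, f'=-2, f''=6, x_1 = 10/3
Step 2: x_1 = 10/3, f'=1/9, f''=20/3, x_2 = 199/60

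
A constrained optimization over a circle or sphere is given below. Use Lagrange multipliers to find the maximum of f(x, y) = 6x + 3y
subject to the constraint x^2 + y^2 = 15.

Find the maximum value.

Set up Lagrange conditions: grad f = lambda * grad g
  6 = 2*lambda*x
  3 = 2*lambda*y
From these: x/y = 6/3, so x = 6t, y = 3t for some t.
Substitute into constraint: (6t)^2 + (3t)^2 = 15
  t^2 * 45 = 15
  t = sqrt(15/45)
Maximum = 6*x + 3*y = (6^2 + 3^2)*t = 45 * sqrt(15/45) = sqrt(675)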